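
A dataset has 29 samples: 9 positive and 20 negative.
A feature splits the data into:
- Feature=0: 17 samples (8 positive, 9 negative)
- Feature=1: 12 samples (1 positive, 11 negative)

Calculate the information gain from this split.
0.1376 bits

Information Gain = H(Y) - H(Y|Feature)

Before split:
P(positive) = 9/29 = 0.3103
H(Y) = 0.8936 bits

After split:
Feature=0: H = 0.9975 bits (weight = 17/29)
Feature=1: H = 0.4138 bits (weight = 12/29)
H(Y|Feature) = (17/29)×0.9975 + (12/29)×0.4138 = 0.7560 bits

Information Gain = 0.8936 - 0.7560 = 0.1376 bits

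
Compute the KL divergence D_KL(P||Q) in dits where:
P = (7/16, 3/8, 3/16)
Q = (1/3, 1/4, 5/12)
0.0527 dits

KL divergence: D_KL(P||Q) = Σ p(x) log(p(x)/q(x))

Computing term by term:
  x=0: 7/16 × log_10[(7/16)/(1/3)] = 7/16 × 0.1181 = 0.0517
  x=1: 3/8 × log_10[(3/8)/(1/4)] = 3/8 × 0.1761 = 0.0660
  x=2: 3/16 × log_10[(3/16)/(5/12)] = 3/16 × -0.3468 = -0.0650

D_KL(P||Q) = 0.0527 dits

Note: KL divergence is always non-negative and equals 0 iff P = Q.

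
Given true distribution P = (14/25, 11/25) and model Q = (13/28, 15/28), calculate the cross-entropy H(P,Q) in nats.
0.7043 nats

Cross-entropy: H(P,Q) = -Σ p(x) log q(x)

Alternatively: H(P,Q) = H(P) + D_KL(P||Q)
H(P) = 0.6859 nats
D_KL(P||Q) = 0.0184 nats

H(P,Q) = 0.6859 + 0.0184 = 0.7043 nats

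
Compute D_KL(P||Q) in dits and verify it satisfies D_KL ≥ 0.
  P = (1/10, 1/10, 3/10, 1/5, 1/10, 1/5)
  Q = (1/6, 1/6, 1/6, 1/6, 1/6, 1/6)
0.0417 dits

KL divergence satisfies the Gibbs inequality: D_KL(P||Q) ≥ 0 for all distributions P, Q.

D_KL(P||Q) = Σ p(x) log(p(x)/q(x))
Term by term:
  x=0: 1/10 × log_10[(1/10)/(1/6)] = -0.0222
  x=1: 1/10 × log_10[(1/10)/(1/6)] = -0.0222
  x=2: 3/10 × log_10[(3/10)/(1/6)] = 0.0766
  x=3: 1/5 × log_10[(1/5)/(1/6)] = 0.0158
  x=4: 1/10 × log_10[(1/10)/(1/6)] = -0.0222
  x=5: 1/5 × log_10[(1/5)/(1/6)] = 0.0158
D_KL(P||Q) = 0.0417 dits

D_KL(P||Q) = 0.0417 ≥ 0 ✓

This non-negativity is a fundamental property: relative entropy cannot be negative because it measures how different Q is from P.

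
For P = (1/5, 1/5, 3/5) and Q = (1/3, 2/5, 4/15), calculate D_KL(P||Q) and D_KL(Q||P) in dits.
D_KL(P||Q) = 0.1067, D_KL(Q||P) = 0.1004

KL divergence is not symmetric: D_KL(P||Q) ≠ D_KL(Q||P) in general.

D_KL(P||Q) = 0.1067 dits
D_KL(Q||P) = 0.1004 dits

No, they are not equal!

This asymmetry is why KL divergence is not a true distance metric.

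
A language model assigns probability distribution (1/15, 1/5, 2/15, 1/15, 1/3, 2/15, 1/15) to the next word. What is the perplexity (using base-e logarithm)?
5.8533

Perplexity is e^H (or exp(H) for natural log).

First, H = -Σ p log p = 1.7670 nats
Perplexity = e^1.7670 = 5.8533

Interpretation: The model's uncertainty is equivalent to choosing uniformly among 5.9 options.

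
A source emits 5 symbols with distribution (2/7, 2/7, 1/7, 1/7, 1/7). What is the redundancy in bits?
0.0860 bits

Redundancy measures how far a source is from maximum entropy:
R = H_max - H(X)

Maximum entropy for 5 symbols: H_max = log_2(5) = 2.3219 bits
Actual entropy: H(X) = 2.2359 bits
Redundancy: R = 2.3219 - 2.2359 = 0.0860 bits

This redundancy represents potential for compression: the source could be compressed by 0.0860 bits per symbol.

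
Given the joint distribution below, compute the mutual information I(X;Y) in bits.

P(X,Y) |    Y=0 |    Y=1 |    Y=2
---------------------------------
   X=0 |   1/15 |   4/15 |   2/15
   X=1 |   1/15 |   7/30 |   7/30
0.0183 bits

Mutual information: I(X;Y) = H(X) + H(Y) - H(X,Y)

Marginals:
P(X) = (7/15, 8/15), H(X) = 0.9968 bits
P(Y) = (2/15, 1/2, 11/30), H(Y) = 1.4183 bits

Joint entropy: H(X,Y) = 2.3968 bits

I(X;Y) = 0.9968 + 1.4183 - 2.3968 = 0.0183 bits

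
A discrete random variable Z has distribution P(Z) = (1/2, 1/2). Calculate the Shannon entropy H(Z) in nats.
0.6931 nats

Shannon entropy is H(X) = -Σ p(x) log p(x).

For P = (1/2, 1/2):
H = -1/2 × log_e(1/2) -1/2 × log_e(1/2)
H = 0.6931 nats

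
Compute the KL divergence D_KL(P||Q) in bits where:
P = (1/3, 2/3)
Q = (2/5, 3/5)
0.0137 bits

KL divergence: D_KL(P||Q) = Σ p(x) log(p(x)/q(x))

Computing term by term:
  x=0: 1/3 × log_2[(1/3)/(2/5)] = 1/3 × -0.2630 = -0.0877
  x=1: 2/3 × log_2[(2/3)/(3/5)] = 2/3 × 0.1520 = 0.1013

D_KL(P||Q) = 0.0137 bits

Note: KL divergence is always non-negative and equals 0 iff P = Q.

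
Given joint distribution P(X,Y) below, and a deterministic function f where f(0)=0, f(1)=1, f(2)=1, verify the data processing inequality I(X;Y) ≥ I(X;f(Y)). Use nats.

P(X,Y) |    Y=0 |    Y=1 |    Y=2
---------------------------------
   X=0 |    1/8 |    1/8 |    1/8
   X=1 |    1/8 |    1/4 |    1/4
I(X;Y) = 0.0109, I(X;f(Y)) = 0.0109, inequality holds: 0.0109 ≥ 0.0109

Data Processing Inequality: For any Markov chain X → Y → Z, we have I(X;Y) ≥ I(X;Z).

Here Z = f(Y) is a deterministic function of Y, forming X → Y → Z.

Original I(X;Y) = 0.0109 nats

After applying f:
P(X,Z) where Z=f(Y):
- P(X,Z=0) = P(X,Y=0)
- P(X,Z=1) = P(X,Y=1) + P(X,Y=2)

I(X;Z) = I(X;f(Y)) = 0.0109 nats

Verification: 0.0109 ≥ 0.0109 ✓

Information cannot be created by processing; the function f can only lose information about X.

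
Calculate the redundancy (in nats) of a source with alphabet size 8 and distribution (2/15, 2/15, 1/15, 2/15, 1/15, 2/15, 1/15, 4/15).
0.1107 nats

Redundancy measures how far a source is from maximum entropy:
R = H_max - H(X)

Maximum entropy for 8 symbols: H_max = log_e(8) = 2.0794 nats
Actual entropy: H(X) = 1.9687 nats
Redundancy: R = 2.0794 - 1.9687 = 0.1107 nats

This redundancy represents potential for compression: the source could be compressed by 0.1107 nats per symbol.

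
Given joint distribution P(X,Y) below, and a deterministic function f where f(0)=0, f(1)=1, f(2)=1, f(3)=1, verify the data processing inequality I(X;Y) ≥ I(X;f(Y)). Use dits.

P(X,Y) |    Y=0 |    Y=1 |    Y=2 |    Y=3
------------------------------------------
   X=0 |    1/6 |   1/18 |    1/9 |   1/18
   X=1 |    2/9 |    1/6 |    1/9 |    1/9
I(X;Y) = 0.0076, I(X;f(Y)) = 0.0009, inequality holds: 0.0076 ≥ 0.0009

Data Processing Inequality: For any Markov chain X → Y → Z, we have I(X;Y) ≥ I(X;Z).

Here Z = f(Y) is a deterministic function of Y, forming X → Y → Z.

Original I(X;Y) = 0.0076 dits

After applying f:
P(X,Z) where Z=f(Y):
- P(X,Z=0) = P(X,Y=0)
- P(X,Z=1) = P(X,Y=1) + P(X,Y=2) + P(X,Y=3)

I(X;Z) = I(X;f(Y)) = 0.0009 dits

Verification: 0.0076 ≥ 0.0009 ✓

Information cannot be created by processing; the function f can only lose information about X.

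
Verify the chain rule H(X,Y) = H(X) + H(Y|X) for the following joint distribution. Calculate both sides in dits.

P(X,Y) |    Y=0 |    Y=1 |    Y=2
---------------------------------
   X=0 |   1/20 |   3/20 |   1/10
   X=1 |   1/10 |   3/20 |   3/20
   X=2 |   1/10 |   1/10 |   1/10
H(X,Y) = 0.9358, H(X) = 0.4729, H(Y|X) = 0.4629 (all in dits)

Chain rule: H(X,Y) = H(X) + H(Y|X)

Left side — joint entropy directly:
H(X,Y) = -Σ p(x,y) log p(x,y) = 0.9358 dits

Right side — compute H(Y|X) from the conditional distributions:
P(X) = (3/10, 2/5, 3/10), so H(X) = 0.4729 dits
H(Y|X) = Σ_x P(X=x) · H(Y|X=x):
  P(Y|X=0) = (1/6, 1/2, 1/3), H(Y|X=0) = 0.4392, weight P(X=0) = 3/10
  P(Y|X=1) = (1/4, 3/8, 3/8), H(Y|X=1) = 0.4700, weight P(X=1) = 2/5
  P(Y|X=2) = (1/3, 1/3, 1/3), H(Y|X=2) = 0.4771, weight P(X=2) = 3/10
H(Y|X) = 0.4629 dits

H(X) + H(Y|X) = 0.4729 + 0.4629 = 0.9358 dits

Both sides equal 0.9358 dits. ✓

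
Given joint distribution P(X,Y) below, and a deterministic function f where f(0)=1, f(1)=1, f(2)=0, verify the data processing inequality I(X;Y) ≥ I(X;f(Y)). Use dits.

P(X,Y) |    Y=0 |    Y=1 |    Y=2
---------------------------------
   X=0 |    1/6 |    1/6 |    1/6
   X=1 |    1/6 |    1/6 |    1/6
I(X;Y) = 0.0000, I(X;f(Y)) = 0.0000, inequality holds: 0.0000 ≥ 0.0000

Data Processing Inequality: For any Markov chain X → Y → Z, we have I(X;Y) ≥ I(X;Z).

Here Z = f(Y) is a deterministic function of Y, forming X → Y → Z.

Original I(X;Y) = 0.0000 dits

After applying f:
P(X,Z) where Z=f(Y):
- P(X,Z=0) = P(X,Y=2)
- P(X,Z=1) = P(X,Y=0) + P(X,Y=1)

I(X;Z) = I(X;f(Y)) = 0.0000 dits

Verification: 0.0000 ≥ 0.0000 ✓

Information cannot be created by processing; the function f can only lose information about X.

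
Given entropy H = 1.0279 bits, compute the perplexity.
2.0391

Perplexity is 2^H (or exp(H) for natural log).

H = 1.0279 bits
Perplexity = 2^1.0279 = 2.0391

Interpretation: The model's uncertainty is equivalent to choosing uniformly among 2.0 options.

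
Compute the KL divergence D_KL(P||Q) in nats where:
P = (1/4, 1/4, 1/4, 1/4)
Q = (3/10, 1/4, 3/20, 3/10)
0.0365 nats

KL divergence: D_KL(P||Q) = Σ p(x) log(p(x)/q(x))

Computing term by term:
  x=0: 1/4 × log_e[(1/4)/(3/10)] = 1/4 × -0.1823 = -0.0456
  x=1: 1/4 × log_e[(1/4)/(1/4)] = 1/4 × 0.0000 = 0.0000
  x=2: 1/4 × log_e[(1/4)/(3/20)] = 1/4 × 0.5108 = 0.1277
  x=3: 1/4 × log_e[(1/4)/(3/10)] = 1/4 × -0.1823 = -0.0456

D_KL(P||Q) = 0.0365 nats

Note: KL divergence is always non-negative and equals 0 iff P = Q.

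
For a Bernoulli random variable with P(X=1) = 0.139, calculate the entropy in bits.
0.5816 bits

The binary entropy function is:
H(p) = -p log(p) - (1-p) log(1-p)

H(0.139) = -0.139 × log_2(0.139) - 0.861 × log_2(0.861)
H(0.139) = 0.5816 bits

Note: Binary entropy is maximized at p=0.5 (H=1 bit) and minimized at p=0 or p=1 (H=0).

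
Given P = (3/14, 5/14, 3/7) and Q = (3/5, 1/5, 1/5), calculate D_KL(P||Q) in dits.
0.1360 dits

KL divergence: D_KL(P||Q) = Σ p(x) log(p(x)/q(x))

Computing term by term:
  x=0: 3/14 × log_10[(3/14)/(3/5)] = 3/14 × -0.4472 = -0.0958
  x=1: 5/14 × log_10[(5/14)/(1/5)] = 5/14 × 0.2518 = 0.0899
  x=2: 3/7 × log_10[(3/7)/(1/5)] = 3/7 × 0.3310 = 0.1419

D_KL(P||Q) = 0.1360 dits

Note: KL divergence is always non-negative and equals 0 iff P = Q.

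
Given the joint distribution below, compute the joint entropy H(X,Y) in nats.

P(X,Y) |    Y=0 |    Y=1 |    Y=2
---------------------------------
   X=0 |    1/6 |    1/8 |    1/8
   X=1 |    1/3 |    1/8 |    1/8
1.7046 nats

Joint entropy is H(X,Y) = -Σ_{x,y} p(x,y) log p(x,y).

Summing over all non-zero entries:
H(X,Y) = -[1/6·log_e(1/6) + 1/8·log_e(1/8) + 1/8·log_e(1/8) + 1/3·log_e(1/3) + 1/8·log_e(1/8) + 1/8·log_e(1/8)]
H(X,Y) = 1.7046 nats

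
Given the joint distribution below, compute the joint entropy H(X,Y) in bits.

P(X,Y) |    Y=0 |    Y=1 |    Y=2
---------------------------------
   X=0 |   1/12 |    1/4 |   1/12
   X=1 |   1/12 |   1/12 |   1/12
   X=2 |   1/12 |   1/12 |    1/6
3.0221 bits

Joint entropy is H(X,Y) = -Σ_{x,y} p(x,y) log p(x,y).

Summing over all non-zero entries:
H(X,Y) = -[1/12·log_2(1/12) + 1/4·log_2(1/4) + 1/12·log_2(1/12) + 1/12·log_2(1/12) + 1/12·log_2(1/12) + 1/12·log_2(1/12) + 1/12·log_2(1/12) + 1/12·log_2(1/12) + 1/6·log_2(1/6)]
H(X,Y) = 3.0221 bits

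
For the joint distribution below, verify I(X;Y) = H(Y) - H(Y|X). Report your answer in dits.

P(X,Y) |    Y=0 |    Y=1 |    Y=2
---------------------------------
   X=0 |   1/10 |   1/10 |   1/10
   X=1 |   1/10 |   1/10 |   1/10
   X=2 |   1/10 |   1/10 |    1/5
I(X;Y) = 0.0060 dits

Mutual information has multiple equivalent forms:
- I(X;Y) = H(X) - H(X|Y)
- I(X;Y) = H(Y) - H(Y|X)
- I(X;Y) = H(X) + H(Y) - H(X,Y)

Computing all quantities:
H(X) = 0.4729, H(Y) = 0.4729, H(X,Y) = 0.9398
H(X|Y) = 0.4669, H(Y|X) = 0.4669

Verification:
H(X) - H(X|Y) = 0.4729 - 0.4669 = 0.0060
H(Y) - H(Y|X) = 0.4729 - 0.4669 = 0.0060
H(X) + H(Y) - H(X,Y) = 0.4729 + 0.4729 - 0.9398 = 0.0060

All forms give I(X;Y) = 0.0060 dits. ✓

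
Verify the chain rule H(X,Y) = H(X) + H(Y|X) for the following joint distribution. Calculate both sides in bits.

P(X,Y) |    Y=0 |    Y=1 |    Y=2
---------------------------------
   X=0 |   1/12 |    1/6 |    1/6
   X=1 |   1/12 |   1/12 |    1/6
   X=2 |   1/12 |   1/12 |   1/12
H(X,Y) = 3.0850, H(X) = 1.5546, H(Y|X) = 1.5304 (all in bits)

Chain rule: H(X,Y) = H(X) + H(Y|X)

Left side — joint entropy directly:
H(X,Y) = -Σ p(x,y) log p(x,y) = 3.0850 bits

Right side — compute H(Y|X) from the conditional distributions:
P(X) = (5/12, 1/3, 1/4), so H(X) = 1.5546 bits
H(Y|X) = Σ_x P(X=x) · H(Y|X=x):
  P(Y|X=0) = (1/5, 2/5, 2/5), H(Y|X=0) = 1.5219, weight P(X=0) = 5/12
  P(Y|X=1) = (1/4, 1/4, 1/2), H(Y|X=1) = 1.5000, weight P(X=1) = 1/3
  P(Y|X=2) = (1/3, 1/3, 1/3), H(Y|X=2) = 1.5850, weight P(X=2) = 1/4
H(Y|X) = 1.5304 bits

H(X) + H(Y|X) = 1.5546 + 1.5304 = 3.0850 bits

Both sides equal 3.0850 bits. ✓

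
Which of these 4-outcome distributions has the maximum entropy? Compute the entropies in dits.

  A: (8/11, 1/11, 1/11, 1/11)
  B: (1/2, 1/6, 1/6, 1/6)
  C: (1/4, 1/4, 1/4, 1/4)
C

For a discrete distribution over n outcomes, entropy is maximized by the uniform distribution.

Computing entropies:
H(A) = 0.3846 dits
H(B) = 0.5396 dits
H(C) = 0.6021 dits

The uniform distribution (where all probabilities equal 1/4) achieves the maximum entropy of log_10(4) = 0.6021 dits.

Distribution C has the highest entropy.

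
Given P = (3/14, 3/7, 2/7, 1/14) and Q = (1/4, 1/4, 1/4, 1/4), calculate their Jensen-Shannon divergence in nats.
0.0394 nats

Jensen-Shannon divergence is:
JSD(P||Q) = 0.5 × D_KL(P||M) + 0.5 × D_KL(Q||M)
where M = 0.5 × (P + Q) is the mixture distribution.

M = 0.5 × (3/14, 3/7, 2/7, 1/14) + 0.5 × (1/4, 1/4, 1/4, 1/4) = (0.232143, 0.339286, 0.267857, 0.160714)

D_KL(P||M) = 0.0435 nats
D_KL(Q||M) = 0.0354 nats

JSD(P||Q) = 0.5 × 0.0435 + 0.5 × 0.0354 = 0.0394 nats

Unlike KL divergence, JSD is symmetric and bounded: 0 ≤ JSD ≤ log(2).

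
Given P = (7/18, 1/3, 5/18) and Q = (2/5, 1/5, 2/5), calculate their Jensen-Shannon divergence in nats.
0.0140 nats

Jensen-Shannon divergence is:
JSD(P||Q) = 0.5 × D_KL(P||M) + 0.5 × D_KL(Q||M)
where M = 0.5 × (P + Q) is the mixture distribution.

M = 0.5 × (7/18, 1/3, 5/18) + 0.5 × (2/5, 1/5, 2/5) = (0.394444, 4/15, 0.338889)

D_KL(P||M) = 0.0136 nats
D_KL(Q||M) = 0.0144 nats

JSD(P||Q) = 0.5 × 0.0136 + 0.5 × 0.0144 = 0.0140 nats

Unlike KL divergence, JSD is symmetric and bounded: 0 ≤ JSD ≤ log(2).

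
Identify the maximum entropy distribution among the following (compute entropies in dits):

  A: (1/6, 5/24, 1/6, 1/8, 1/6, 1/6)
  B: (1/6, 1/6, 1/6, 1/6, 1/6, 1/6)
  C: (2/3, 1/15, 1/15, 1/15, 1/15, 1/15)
B

For a discrete distribution over n outcomes, entropy is maximized by the uniform distribution.

Computing entropies:
H(A) = 0.7736 dits
H(B) = 0.7782 dits
H(C) = 0.5094 dits

The uniform distribution (where all probabilities equal 1/6) achieves the maximum entropy of log_10(6) = 0.7782 dits.

Distribution B has the highest entropy.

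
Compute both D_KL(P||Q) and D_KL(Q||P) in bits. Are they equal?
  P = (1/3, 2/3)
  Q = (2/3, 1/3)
D_KL(P||Q) = 0.3333, D_KL(Q||P) = 0.3333

KL divergence is not symmetric: D_KL(P||Q) ≠ D_KL(Q||P) in general.

D_KL(P||Q) = 0.3333 bits
D_KL(Q||P) = 0.3333 bits

In this case they happen to be equal (to 4 decimal places).

This asymmetry is why KL divergence is not a true distance metric.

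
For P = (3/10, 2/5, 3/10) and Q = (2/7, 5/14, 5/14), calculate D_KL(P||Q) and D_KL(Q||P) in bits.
D_KL(P||Q) = 0.0111, D_KL(Q||P) = 0.0113

KL divergence is not symmetric: D_KL(P||Q) ≠ D_KL(Q||P) in general.

D_KL(P||Q) = 0.0111 bits
D_KL(Q||P) = 0.0113 bits

No, they are not equal!

This asymmetry is why KL divergence is not a true distance metric.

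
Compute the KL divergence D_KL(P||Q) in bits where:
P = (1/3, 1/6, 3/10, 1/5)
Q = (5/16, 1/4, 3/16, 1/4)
0.0726 bits

KL divergence: D_KL(P||Q) = Σ p(x) log(p(x)/q(x))

Computing term by term:
  x=0: 1/3 × log_2[(1/3)/(5/16)] = 1/3 × 0.0931 = 0.0310
  x=1: 1/6 × log_2[(1/6)/(1/4)] = 1/6 × -0.5850 = -0.0975
  x=2: 3/10 × log_2[(3/10)/(3/16)] = 3/10 × 0.6781 = 0.2034
  x=3: 1/5 × log_2[(1/5)/(1/4)] = 1/5 × -0.3219 = -0.0644

D_KL(P||Q) = 0.0726 bits

Note: KL divergence is always non-negative and equals 0 iff P = Q.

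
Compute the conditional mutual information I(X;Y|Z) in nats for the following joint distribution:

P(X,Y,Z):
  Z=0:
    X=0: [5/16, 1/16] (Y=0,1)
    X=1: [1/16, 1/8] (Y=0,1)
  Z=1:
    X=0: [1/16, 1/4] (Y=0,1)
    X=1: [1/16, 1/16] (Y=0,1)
0.0885 nats

Conditional mutual information: I(X;Y|Z) = H(X|Z) + H(Y|Z) - H(X,Y|Z)

H(Z) = 0.6853
H(X,Z) = 1.3051 → H(X|Z) = 0.6198
H(Y,Z) = 1.3051 → H(Y|Z) = 0.6198
H(X,Y,Z) = 1.8364 → H(X,Y|Z) = 1.1511

I(X;Y|Z) = 0.6198 + 0.6198 - 1.1511 = 0.0885 nats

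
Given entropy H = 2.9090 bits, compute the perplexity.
7.5110

Perplexity is 2^H (or exp(H) for natural log).

H = 2.9090 bits
Perplexity = 2^2.9090 = 7.5110

Interpretation: The model's uncertainty is equivalent to choosing uniformly among 7.5 options.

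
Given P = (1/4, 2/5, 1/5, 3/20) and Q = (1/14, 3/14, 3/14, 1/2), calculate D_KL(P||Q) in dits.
0.1600 dits

KL divergence: D_KL(P||Q) = Σ p(x) log(p(x)/q(x))

Computing term by term:
  x=0: 1/4 × log_10[(1/4)/(1/14)] = 1/4 × 0.5441 = 0.1360
  x=1: 2/5 × log_10[(2/5)/(3/14)] = 2/5 × 0.2711 = 0.1084
  x=2: 1/5 × log_10[(1/5)/(3/14)] = 1/5 × -0.0300 = -0.0060
  x=3: 3/20 × log_10[(3/20)/(1/2)] = 3/20 × -0.5229 = -0.0784

D_KL(P||Q) = 0.1600 dits

Note: KL divergence is always non-negative and equals 0 iff P = Q.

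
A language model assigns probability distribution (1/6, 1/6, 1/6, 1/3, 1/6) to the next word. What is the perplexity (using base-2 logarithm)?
4.7622

Perplexity is 2^H (or exp(H) for natural log).

First, H = -Σ p log p = 2.2516 bits
Perplexity = 2^2.2516 = 4.7622

Interpretation: The model's uncertainty is equivalent to choosing uniformly among 4.8 options.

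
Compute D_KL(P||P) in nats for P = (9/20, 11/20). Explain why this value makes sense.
0.0000 nats

KL divergence satisfies the Gibbs inequality: D_KL(P||Q) ≥ 0 for all distributions P, Q.

D_KL(P||Q) = Σ p(x) log(p(x)/q(x))
Each term is p(x) × log_e(p(x)/p(x)) = p(x) × log_e(1) = 0, so the sum is 0.
D_KL(P||Q) = 0.0000 nats

When P = Q, the KL divergence is exactly 0, as there is no 'divergence' between identical distributions.

This non-negativity is a fundamental property: relative entropy cannot be negative because it measures how different Q is from P.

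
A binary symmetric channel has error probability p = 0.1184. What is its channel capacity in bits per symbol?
0.4753 bits

For a binary symmetric channel (BSC) with error probability p:
Capacity C = 1 - H(p) bits per symbol

where H(p) = -p log₂(p) - (1-p) log₂(1-p) is the binary entropy function.

H(0.1184) = 0.5247 bits
C = 1 - 0.5247 = 0.4753 bits per symbol

This means we can reliably transmit up to 0.4753 bits of information per channel use.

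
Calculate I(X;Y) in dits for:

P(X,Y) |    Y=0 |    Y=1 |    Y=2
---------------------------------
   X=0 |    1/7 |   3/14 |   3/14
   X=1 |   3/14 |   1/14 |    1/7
0.0180 dits

Mutual information: I(X;Y) = H(X) + H(Y) - H(X,Y)

Marginals:
P(X) = (4/7, 3/7), H(X) = 0.2966 dits
P(Y) = (5/14, 2/7, 5/14), H(Y) = 0.4748 dits

Joint entropy: H(X,Y) = 0.7534 dits

I(X;Y) = 0.2966 + 0.4748 - 0.7534 = 0.0180 dits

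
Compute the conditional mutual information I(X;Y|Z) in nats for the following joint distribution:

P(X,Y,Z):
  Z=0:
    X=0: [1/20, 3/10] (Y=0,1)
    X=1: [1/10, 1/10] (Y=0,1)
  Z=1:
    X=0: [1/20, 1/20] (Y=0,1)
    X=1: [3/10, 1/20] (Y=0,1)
0.0656 nats

Conditional mutual information: I(X;Y|Z) = H(X|Z) + H(Y|Z) - H(X,Y|Z)

H(Z) = 0.6881
H(X,Z) = 1.2870 → H(X|Z) = 0.5989
H(Y,Z) = 1.2488 → H(Y|Z) = 0.5606
H(X,Y,Z) = 1.7820 → H(X,Y|Z) = 1.0939

I(X;Y|Z) = 0.5989 + 0.5606 - 1.0939 = 0.0656 nats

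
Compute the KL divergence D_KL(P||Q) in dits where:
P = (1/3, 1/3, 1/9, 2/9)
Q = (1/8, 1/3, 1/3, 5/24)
0.0952 dits

KL divergence: D_KL(P||Q) = Σ p(x) log(p(x)/q(x))

Computing term by term:
  x=0: 1/3 × log_10[(1/3)/(1/8)] = 1/3 × 0.4260 = 0.1420
  x=1: 1/3 × log_10[(1/3)/(1/3)] = 1/3 × 0.0000 = 0.0000
  x=2: 1/9 × log_10[(1/9)/(1/3)] = 1/9 × -0.4771 = -0.0530
  x=3: 2/9 × log_10[(2/9)/(5/24)] = 2/9 × 0.0280 = 0.0062

D_KL(P||Q) = 0.0952 dits

Note: KL divergence is always non-negative and equals 0 iff P = Q.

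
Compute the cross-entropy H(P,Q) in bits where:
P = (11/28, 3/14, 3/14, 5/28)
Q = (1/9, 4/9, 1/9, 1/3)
2.4583 bits

Cross-entropy: H(P,Q) = -Σ p(x) log q(x)

Alternatively: H(P,Q) = H(P) + D_KL(P||Q)
H(P) = 1.9258 bits
D_KL(P||Q) = 0.5325 bits

H(P,Q) = 1.9258 + 0.5325 = 2.4583 bits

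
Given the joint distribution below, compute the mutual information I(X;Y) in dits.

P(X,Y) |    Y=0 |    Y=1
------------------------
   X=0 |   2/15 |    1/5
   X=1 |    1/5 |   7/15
0.0021 dits

Mutual information: I(X;Y) = H(X) + H(Y) - H(X,Y)

Marginals:
P(X) = (1/3, 2/3), H(X) = 0.2764 dits
P(Y) = (1/3, 2/3), H(Y) = 0.2764 dits

Joint entropy: H(X,Y) = 0.5507 dits

I(X;Y) = 0.2764 + 0.2764 - 0.5507 = 0.0021 dits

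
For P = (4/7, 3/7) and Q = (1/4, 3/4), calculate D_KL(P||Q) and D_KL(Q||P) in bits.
D_KL(P||Q) = 0.3355, D_KL(Q||P) = 0.3074

KL divergence is not symmetric: D_KL(P||Q) ≠ D_KL(Q||P) in general.

D_KL(P||Q) = 0.3355 bits
D_KL(Q||P) = 0.3074 bits

No, they are not equal!

This asymmetry is why KL divergence is not a true distance metric.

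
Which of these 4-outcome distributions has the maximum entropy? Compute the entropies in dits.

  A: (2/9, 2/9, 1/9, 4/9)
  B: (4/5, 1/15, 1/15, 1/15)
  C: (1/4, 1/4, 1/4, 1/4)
C

For a discrete distribution over n outcomes, entropy is maximized by the uniform distribution.

Computing entropies:
H(A) = 0.5529 dits
H(B) = 0.3127 dits
H(C) = 0.6021 dits

The uniform distribution (where all probabilities equal 1/4) achieves the maximum entropy of log_10(4) = 0.6021 dits.

Distribution C has the highest entropy.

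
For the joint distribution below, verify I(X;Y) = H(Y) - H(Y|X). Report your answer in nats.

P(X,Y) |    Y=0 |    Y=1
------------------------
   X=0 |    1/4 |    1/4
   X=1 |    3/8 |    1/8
I(X;Y) = 0.0338 nats

Mutual information has multiple equivalent forms:
- I(X;Y) = H(X) - H(X|Y)
- I(X;Y) = H(Y) - H(Y|X)
- I(X;Y) = H(X) + H(Y) - H(X,Y)

Computing all quantities:
H(X) = 0.6931, H(Y) = 0.6616, H(X,Y) = 1.3209
H(X|Y) = 0.6593, H(Y|X) = 0.6277

Verification:
H(X) - H(X|Y) = 0.6931 - 0.6593 = 0.0338
H(Y) - H(Y|X) = 0.6616 - 0.6277 = 0.0338
H(X) + H(Y) - H(X,Y) = 0.6931 + 0.6616 - 1.3209 = 0.0338

All forms give I(X;Y) = 0.0338 nats. ✓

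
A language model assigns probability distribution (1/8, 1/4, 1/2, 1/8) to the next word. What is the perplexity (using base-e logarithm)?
3.3636

Perplexity is e^H (or exp(H) for natural log).

First, H = -Σ p log p = 1.2130 nats
Perplexity = e^1.2130 = 3.3636

Interpretation: The model's uncertainty is equivalent to choosing uniformly among 3.4 options.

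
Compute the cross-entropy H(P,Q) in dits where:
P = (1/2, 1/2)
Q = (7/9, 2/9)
0.3812 dits

Cross-entropy: H(P,Q) = -Σ p(x) log q(x)

Alternatively: H(P,Q) = H(P) + D_KL(P||Q)
H(P) = 0.3010 dits
D_KL(P||Q) = 0.0801 dits

H(P,Q) = 0.3010 + 0.0801 = 0.3812 dits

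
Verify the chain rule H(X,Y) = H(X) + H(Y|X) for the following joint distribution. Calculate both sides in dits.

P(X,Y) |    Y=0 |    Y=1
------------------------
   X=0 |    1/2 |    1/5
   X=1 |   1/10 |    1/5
H(X,Y) = 0.5301, H(X) = 0.2653, H(Y|X) = 0.2648 (all in dits)

Chain rule: H(X,Y) = H(X) + H(Y|X)

Left side — joint entropy directly:
H(X,Y) = -Σ p(x,y) log p(x,y) = 0.5301 dits

Right side — compute H(Y|X) from the conditional distributions:
P(X) = (7/10, 3/10), so H(X) = 0.2653 dits
H(Y|X) = Σ_x P(X=x) · H(Y|X=x):
  P(Y|X=0) = (5/7, 2/7), H(Y|X=0) = 0.2598, weight P(X=0) = 7/10
  P(Y|X=1) = (1/3, 2/3), H(Y|X=1) = 0.2764, weight P(X=1) = 3/10
H(Y|X) = 0.2648 dits

H(X) + H(Y|X) = 0.2653 + 0.2648 = 0.5301 dits

Both sides equal 0.5301 dits. ✓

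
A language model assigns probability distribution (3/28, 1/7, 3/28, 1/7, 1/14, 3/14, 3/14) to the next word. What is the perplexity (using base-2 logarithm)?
6.5751

Perplexity is 2^H (or exp(H) for natural log).

First, H = -Σ p log p = 2.7170 bits
Perplexity = 2^2.7170 = 6.5751

Interpretation: The model's uncertainty is equivalent to choosing uniformly among 6.6 options.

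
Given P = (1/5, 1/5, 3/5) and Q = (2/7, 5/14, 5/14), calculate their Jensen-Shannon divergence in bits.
0.0442 bits

Jensen-Shannon divergence is:
JSD(P||Q) = 0.5 × D_KL(P||M) + 0.5 × D_KL(Q||M)
where M = 0.5 × (P + Q) is the mixture distribution.

M = 0.5 × (1/5, 1/5, 3/5) + 0.5 × (2/7, 5/14, 5/14) = (0.242857, 0.278571, 0.478571)

D_KL(P||M) = 0.0441 bits
D_KL(Q||M) = 0.0442 bits

JSD(P||Q) = 0.5 × 0.0441 + 0.5 × 0.0442 = 0.0442 bits

Unlike KL divergence, JSD is symmetric and bounded: 0 ≤ JSD ≤ log(2).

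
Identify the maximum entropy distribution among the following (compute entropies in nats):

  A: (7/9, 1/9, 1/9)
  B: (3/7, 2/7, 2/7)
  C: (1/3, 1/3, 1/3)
C

For a discrete distribution over n outcomes, entropy is maximized by the uniform distribution.

Computing entropies:
H(A) = 0.6837 nats
H(B) = 1.0790 nats
H(C) = 1.0986 nats

The uniform distribution (where all probabilities equal 1/3) achieves the maximum entropy of log_e(3) = 1.0986 nats.

Distribution C has the highest entropy.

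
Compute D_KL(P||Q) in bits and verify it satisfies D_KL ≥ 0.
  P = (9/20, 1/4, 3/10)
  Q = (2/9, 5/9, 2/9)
0.3000 bits

KL divergence satisfies the Gibbs inequality: D_KL(P||Q) ≥ 0 for all distributions P, Q.

D_KL(P||Q) = Σ p(x) log(p(x)/q(x))
Term by term:
  x=0: 9/20 × log_2[(9/20)/(2/9)] = 0.4581
  x=1: 1/4 × log_2[(1/4)/(5/9)] = -0.2880
  x=2: 3/10 × log_2[(3/10)/(2/9)] = 0.1299
D_KL(P||Q) = 0.3000 bits

D_KL(P||Q) = 0.3000 ≥ 0 ✓

This non-negativity is a fundamental property: relative entropy cannot be negative because it measures how different Q is from P.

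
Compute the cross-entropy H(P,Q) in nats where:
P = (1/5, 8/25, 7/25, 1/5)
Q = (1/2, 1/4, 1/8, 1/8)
1.5804 nats

Cross-entropy: H(P,Q) = -Σ p(x) log q(x)

Alternatively: H(P,Q) = H(P) + D_KL(P||Q)
H(P) = 1.3648 nats
D_KL(P||Q) = 0.2156 nats

H(P,Q) = 1.3648 + 0.2156 = 1.5804 nats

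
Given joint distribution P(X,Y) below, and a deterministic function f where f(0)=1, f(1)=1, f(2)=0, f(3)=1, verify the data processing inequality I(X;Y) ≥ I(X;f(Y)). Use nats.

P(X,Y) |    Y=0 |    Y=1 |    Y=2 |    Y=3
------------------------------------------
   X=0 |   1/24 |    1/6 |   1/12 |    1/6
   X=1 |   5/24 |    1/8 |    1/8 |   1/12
I(X;Y) = 0.0785, I(X;f(Y)) = 0.0018, inequality holds: 0.0785 ≥ 0.0018

Data Processing Inequality: For any Markov chain X → Y → Z, we have I(X;Y) ≥ I(X;Z).

Here Z = f(Y) is a deterministic function of Y, forming X → Y → Z.

Original I(X;Y) = 0.0785 nats

After applying f:
P(X,Z) where Z=f(Y):
- P(X,Z=0) = P(X,Y=2)
- P(X,Z=1) = P(X,Y=0) + P(X,Y=1) + P(X,Y=3)

I(X;Z) = I(X;f(Y)) = 0.0018 nats

Verification: 0.0785 ≥ 0.0018 ✓

Information cannot be created by processing; the function f can only lose information about X.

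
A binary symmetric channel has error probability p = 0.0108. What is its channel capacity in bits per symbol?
0.9139 bits

For a binary symmetric channel (BSC) with error probability p:
Capacity C = 1 - H(p) bits per symbol

where H(p) = -p log₂(p) - (1-p) log₂(1-p) is the binary entropy function.

H(0.0108) = 0.0861 bits
C = 1 - 0.0861 = 0.9139 bits per symbol

This means we can reliably transmit up to 0.9139 bits of information per channel use.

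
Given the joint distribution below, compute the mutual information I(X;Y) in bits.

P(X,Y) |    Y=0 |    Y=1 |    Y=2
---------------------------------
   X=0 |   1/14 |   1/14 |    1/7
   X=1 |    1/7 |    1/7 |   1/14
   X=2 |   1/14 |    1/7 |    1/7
0.0617 bits

Mutual information: I(X;Y) = H(X) + H(Y) - H(X,Y)

Marginals:
P(X) = (2/7, 5/14, 5/14), H(X) = 1.5774 bits
P(Y) = (2/7, 5/14, 5/14), H(Y) = 1.5774 bits

Joint entropy: H(X,Y) = 3.0931 bits

I(X;Y) = 1.5774 + 1.5774 - 3.0931 = 0.0617 bits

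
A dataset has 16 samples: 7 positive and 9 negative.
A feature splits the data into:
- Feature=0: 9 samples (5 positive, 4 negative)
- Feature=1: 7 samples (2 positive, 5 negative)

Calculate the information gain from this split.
0.0536 bits

Information Gain = H(Y) - H(Y|Feature)

Before split:
P(positive) = 7/16 = 0.4375
H(Y) = 0.9887 bits

After split:
Feature=0: H = 0.9911 bits (weight = 9/16)
Feature=1: H = 0.8631 bits (weight = 7/16)
H(Y|Feature) = (9/16)×0.9911 + (7/16)×0.8631 = 0.9351 bits

Information Gain = 0.9887 - 0.9351 = 0.0536 bits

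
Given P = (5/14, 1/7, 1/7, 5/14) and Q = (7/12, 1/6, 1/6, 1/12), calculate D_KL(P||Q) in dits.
0.1305 dits

KL divergence: D_KL(P||Q) = Σ p(x) log(p(x)/q(x))

Computing term by term:
  x=0: 5/14 × log_10[(5/14)/(7/12)] = 5/14 × -0.2131 = -0.0761
  x=1: 1/7 × log_10[(1/7)/(1/6)] = 1/7 × -0.0669 = -0.0096
  x=2: 1/7 × log_10[(1/7)/(1/6)] = 1/7 × -0.0669 = -0.0096
  x=3: 5/14 × log_10[(5/14)/(1/12)] = 5/14 × 0.6320 = 0.2257

D_KL(P||Q) = 0.1305 dits

Note: KL divergence is always non-negative and equals 0 iff P = Q.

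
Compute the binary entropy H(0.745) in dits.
0.2466 dits

The binary entropy function is:
H(p) = -p log(p) - (1-p) log(1-p)

H(0.745) = -0.745 × log_10(0.745) - 0.255 × log_10(0.255)
H(0.745) = 0.2466 dits

Note: Binary entropy is maximized at p=0.5 (H=1 bit) and minimized at p=0 or p=1 (H=0).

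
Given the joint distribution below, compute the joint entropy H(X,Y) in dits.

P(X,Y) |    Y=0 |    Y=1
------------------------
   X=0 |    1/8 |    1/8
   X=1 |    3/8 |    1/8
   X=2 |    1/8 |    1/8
0.7242 dits

Joint entropy is H(X,Y) = -Σ_{x,y} p(x,y) log p(x,y).

Summing over all non-zero entries:
H(X,Y) = -[1/8·log_10(1/8) + 1/8·log_10(1/8) + 3/8·log_10(3/8) + 1/8·log_10(1/8) + 1/8·log_10(1/8) + 1/8·log_10(1/8)]
H(X,Y) = 0.7242 dits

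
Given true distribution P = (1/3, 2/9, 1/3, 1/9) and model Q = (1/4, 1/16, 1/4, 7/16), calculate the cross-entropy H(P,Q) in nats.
1.6322 nats

Cross-entropy: H(P,Q) = -Σ p(x) log q(x)

Alternatively: H(P,Q) = H(P) + D_KL(P||Q)
H(P) = 1.3108 nats
D_KL(P||Q) = 0.3214 nats

H(P,Q) = 1.3108 + 0.3214 = 1.6322 nats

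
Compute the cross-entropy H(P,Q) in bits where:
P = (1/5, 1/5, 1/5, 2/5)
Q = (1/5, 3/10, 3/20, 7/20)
1.9650 bits

Cross-entropy: H(P,Q) = -Σ p(x) log q(x)

Alternatively: H(P,Q) = H(P) + D_KL(P||Q)
H(P) = 1.9219 bits
D_KL(P||Q) = 0.0431 bits

H(P,Q) = 1.9219 + 0.0431 = 1.9650 bits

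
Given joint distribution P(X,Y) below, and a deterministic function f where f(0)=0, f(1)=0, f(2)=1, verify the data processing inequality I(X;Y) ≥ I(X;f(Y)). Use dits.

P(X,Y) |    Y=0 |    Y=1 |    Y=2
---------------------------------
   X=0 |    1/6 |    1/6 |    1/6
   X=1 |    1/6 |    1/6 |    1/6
I(X;Y) = 0.0000, I(X;f(Y)) = 0.0000, inequality holds: 0.0000 ≥ 0.0000

Data Processing Inequality: For any Markov chain X → Y → Z, we have I(X;Y) ≥ I(X;Z).

Here Z = f(Y) is a deterministic function of Y, forming X → Y → Z.

Original I(X;Y) = 0.0000 dits

After applying f:
P(X,Z) where Z=f(Y):
- P(X,Z=0) = P(X,Y=0) + P(X,Y=1)
- P(X,Z=1) = P(X,Y=2)

I(X;Z) = I(X;f(Y)) = 0.0000 dits

Verification: 0.0000 ≥ 0.0000 ✓

Information cannot be created by processing; the function f can only lose information about X.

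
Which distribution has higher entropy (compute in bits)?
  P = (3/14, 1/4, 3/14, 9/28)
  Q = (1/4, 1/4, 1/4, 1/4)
Q

Computing entropies in bits:
H(P) = 1.9788
H(Q) = 2.0000

Distribution Q has higher entropy.

Intuition: The distribution closer to uniform (more spread out) has higher entropy.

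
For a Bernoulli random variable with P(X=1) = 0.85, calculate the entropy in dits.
0.1836 dits

The binary entropy function is:
H(p) = -p log(p) - (1-p) log(1-p)

H(0.85) = -0.85 × log_10(0.85) - 0.15 × log_10(0.15)
H(0.85) = 0.1836 dits

Note: Binary entropy is maximized at p=0.5 (H=1 bit) and minimized at p=0 or p=1 (H=0).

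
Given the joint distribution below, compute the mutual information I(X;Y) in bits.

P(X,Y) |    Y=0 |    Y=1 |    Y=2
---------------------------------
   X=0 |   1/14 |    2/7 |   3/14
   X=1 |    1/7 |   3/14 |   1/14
0.0640 bits

Mutual information: I(X;Y) = H(X) + H(Y) - H(X,Y)

Marginals:
P(X) = (4/7, 3/7), H(X) = 0.9852 bits
P(Y) = (3/14, 1/2, 2/7), H(Y) = 1.4926 bits

Joint entropy: H(X,Y) = 2.4138 bits

I(X;Y) = 0.9852 + 1.4926 - 2.4138 = 0.0640 bits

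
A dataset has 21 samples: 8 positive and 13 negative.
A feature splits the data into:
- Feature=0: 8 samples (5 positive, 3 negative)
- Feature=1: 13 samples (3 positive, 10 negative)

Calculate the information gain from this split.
0.1127 bits

Information Gain = H(Y) - H(Y|Feature)

Before split:
P(positive) = 8/21 = 0.3810
H(Y) = 0.9587 bits

After split:
Feature=0: H = 0.9544 bits (weight = 8/21)
Feature=1: H = 0.7793 bits (weight = 13/21)
H(Y|Feature) = (8/21)×0.9544 + (13/21)×0.7793 = 0.8460 bits

Information Gain = 0.9587 - 0.8460 = 0.1127 bits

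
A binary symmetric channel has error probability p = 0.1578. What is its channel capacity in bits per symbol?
0.3710 bits

For a binary symmetric channel (BSC) with error probability p:
Capacity C = 1 - H(p) bits per symbol

where H(p) = -p log₂(p) - (1-p) log₂(1-p) is the binary entropy function.

H(0.1578) = 0.6290 bits
C = 1 - 0.6290 = 0.3710 bits per symbol

This means we can reliably transmit up to 0.3710 bits of information per channel use.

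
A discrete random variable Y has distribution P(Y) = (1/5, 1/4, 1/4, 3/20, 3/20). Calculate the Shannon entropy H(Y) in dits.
0.6880 dits

Shannon entropy is H(X) = -Σ p(x) log p(x).

For P = (1/5, 1/4, 1/4, 3/20, 3/20):
H = -1/5 × log_10(1/5) -1/4 × log_10(1/4) -1/4 × log_10(1/4) -3/20 × log_10(3/20) -3/20 × log_10(3/20)
H = 0.6880 dits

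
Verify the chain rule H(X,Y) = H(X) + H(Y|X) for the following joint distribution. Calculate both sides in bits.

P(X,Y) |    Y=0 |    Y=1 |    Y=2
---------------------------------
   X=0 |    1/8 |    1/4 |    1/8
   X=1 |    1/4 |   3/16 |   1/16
H(X,Y) = 2.4528, H(X) = 1.0000, H(Y|X) = 1.4528 (all in bits)

Chain rule: H(X,Y) = H(X) + H(Y|X)

Left side — joint entropy directly:
H(X,Y) = -Σ p(x,y) log p(x,y) = 2.4528 bits

Right side — compute H(Y|X) from the conditional distributions:
P(X) = (1/2, 1/2), so H(X) = 1.0000 bits
H(Y|X) = Σ_x P(X=x) · H(Y|X=x):
  P(Y|X=0) = (1/4, 1/2, 1/4), H(Y|X=0) = 1.5000, weight P(X=0) = 1/2
  P(Y|X=1) = (1/2, 3/8, 1/8), H(Y|X=1) = 1.4056, weight P(X=1) = 1/2
H(Y|X) = 1.4528 bits

H(X) + H(Y|X) = 1.0000 + 1.4528 = 2.4528 bits

Both sides equal 2.4528 bits. ✓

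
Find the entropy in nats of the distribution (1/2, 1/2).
0.6931 nats

Shannon entropy is H(X) = -Σ p(x) log p(x).

For P = (1/2, 1/2):
H = -1/2 × log_e(1/2) -1/2 × log_e(1/2)
H = 0.6931 nats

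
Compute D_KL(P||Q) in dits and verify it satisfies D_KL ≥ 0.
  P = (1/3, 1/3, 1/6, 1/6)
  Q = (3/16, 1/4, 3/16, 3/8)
0.0577 dits

KL divergence satisfies the Gibbs inequality: D_KL(P||Q) ≥ 0 for all distributions P, Q.

D_KL(P||Q) = Σ p(x) log(p(x)/q(x))
Term by term:
  x=0: 1/3 × log_10[(1/3)/(3/16)] = 0.0833
  x=1: 1/3 × log_10[(1/3)/(1/4)] = 0.0416
  x=2: 1/6 × log_10[(1/6)/(3/16)] = -0.0085
  x=3: 1/6 × log_10[(1/6)/(3/8)] = -0.0587
D_KL(P||Q) = 0.0577 dits

D_KL(P||Q) = 0.0577 ≥ 0 ✓

This non-negativity is a fundamental property: relative entropy cannot be negative because it measures how different Q is from P.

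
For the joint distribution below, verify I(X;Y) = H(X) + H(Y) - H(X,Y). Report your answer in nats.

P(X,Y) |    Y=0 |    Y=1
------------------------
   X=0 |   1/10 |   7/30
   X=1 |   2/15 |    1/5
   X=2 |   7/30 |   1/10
I(X;Y) = 0.0593 nats

Mutual information has multiple equivalent forms:
- I(X;Y) = H(X) - H(X|Y)
- I(X;Y) = H(Y) - H(Y|X)
- I(X;Y) = H(X) + H(Y) - H(X,Y)

Computing all quantities:
H(X) = 1.0986, H(Y) = 0.6909, H(X,Y) = 1.7302
H(X|Y) = 1.0393, H(Y|X) = 0.6316

Verification:
H(X) - H(X|Y) = 1.0986 - 1.0393 = 0.0593
H(Y) - H(Y|X) = 0.6909 - 0.6316 = 0.0593
H(X) + H(Y) - H(X,Y) = 1.0986 + 0.6909 - 1.7302 = 0.0593

All forms give I(X;Y) = 0.0593 nats. ✓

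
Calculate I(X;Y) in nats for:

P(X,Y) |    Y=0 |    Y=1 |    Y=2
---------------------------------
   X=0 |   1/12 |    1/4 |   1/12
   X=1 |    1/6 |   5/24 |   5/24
0.0298 nats

Mutual information: I(X;Y) = H(X) + H(Y) - H(X,Y)

Marginals:
P(X) = (5/12, 7/12), H(X) = 0.6792 nats
P(Y) = (1/4, 11/24, 7/24), H(Y) = 1.0635 nats

Joint entropy: H(X,Y) = 1.7129 nats

I(X;Y) = 0.6792 + 1.0635 - 1.7129 = 0.0298 nats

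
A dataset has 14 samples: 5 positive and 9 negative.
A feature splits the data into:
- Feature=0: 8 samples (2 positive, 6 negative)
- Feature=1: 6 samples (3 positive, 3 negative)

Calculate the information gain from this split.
0.0481 bits

Information Gain = H(Y) - H(Y|Feature)

Before split:
P(positive) = 5/14 = 0.3571
H(Y) = 0.9403 bits

After split:
Feature=0: H = 0.8113 bits (weight = 8/14)
Feature=1: H = 1.0000 bits (weight = 6/14)
H(Y|Feature) = (8/14)×0.8113 + (6/14)×1.0000 = 0.8922 bits

Information Gain = 0.9403 - 0.8922 = 0.0481 bits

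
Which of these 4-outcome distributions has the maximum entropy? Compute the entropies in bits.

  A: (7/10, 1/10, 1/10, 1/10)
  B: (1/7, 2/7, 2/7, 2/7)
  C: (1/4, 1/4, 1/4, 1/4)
C

For a discrete distribution over n outcomes, entropy is maximized by the uniform distribution.

Computing entropies:
H(A) = 1.3568 bits
H(B) = 1.9502 bits
H(C) = 2.0000 bits

The uniform distribution (where all probabilities equal 1/4) achieves the maximum entropy of log_2(4) = 2.0000 bits.

Distribution C has the highest entropy.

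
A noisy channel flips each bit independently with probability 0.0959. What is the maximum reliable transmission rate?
0.5441 bits

For a binary symmetric channel (BSC) with error probability p:
Capacity C = 1 - H(p) bits per symbol

where H(p) = -p log₂(p) - (1-p) log₂(1-p) is the binary entropy function.

H(0.0959) = 0.4559 bits
C = 1 - 0.4559 = 0.5441 bits per symbol

This means we can reliably transmit up to 0.5441 bits of information per channel use.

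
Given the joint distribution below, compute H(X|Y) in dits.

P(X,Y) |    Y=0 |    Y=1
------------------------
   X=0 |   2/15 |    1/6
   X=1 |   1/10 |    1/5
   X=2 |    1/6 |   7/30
0.4710 dits

Using the chain rule: H(X|Y) = H(X,Y) - H(Y)

First, compute H(X,Y) = 0.7633 dits

Marginal P(Y) = (2/5, 3/5)
H(Y) = 0.2923 dits

H(X|Y) = H(X,Y) - H(Y) = 0.7633 - 0.2923 = 0.4710 dits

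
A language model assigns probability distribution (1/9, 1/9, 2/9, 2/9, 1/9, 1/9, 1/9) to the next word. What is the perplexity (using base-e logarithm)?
6.6138

Perplexity is e^H (or exp(H) for natural log).

First, H = -Σ p log p = 1.8892 nats
Perplexity = e^1.8892 = 6.6138

Interpretation: The model's uncertainty is equivalent to choosing uniformly among 6.6 options.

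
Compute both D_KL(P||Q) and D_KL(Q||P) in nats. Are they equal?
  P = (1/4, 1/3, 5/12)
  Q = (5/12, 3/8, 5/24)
D_KL(P||Q) = 0.1218, D_KL(Q||P) = 0.1126

KL divergence is not symmetric: D_KL(P||Q) ≠ D_KL(Q||P) in general.

D_KL(P||Q) = 0.1218 nats
D_KL(Q||P) = 0.1126 nats

No, they are not equal!

This asymmetry is why KL divergence is not a true distance metric.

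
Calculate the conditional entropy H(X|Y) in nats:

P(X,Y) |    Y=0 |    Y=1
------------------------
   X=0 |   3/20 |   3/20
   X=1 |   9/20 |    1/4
0.6020 nats

Using the chain rule: H(X|Y) = H(X,Y) - H(Y)

First, compute H(X,Y) = 1.2750 nats

Marginal P(Y) = (3/5, 2/5)
H(Y) = 0.6730 nats

H(X|Y) = H(X,Y) - H(Y) = 1.2750 - 0.6730 = 0.6020 nats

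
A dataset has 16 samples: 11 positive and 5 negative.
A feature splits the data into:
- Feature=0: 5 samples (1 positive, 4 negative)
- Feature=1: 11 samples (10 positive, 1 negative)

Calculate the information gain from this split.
0.3683 bits

Information Gain = H(Y) - H(Y|Feature)

Before split:
P(positive) = 11/16 = 0.6875
H(Y) = 0.8960 bits

After split:
Feature=0: H = 0.7219 bits (weight = 5/16)
Feature=1: H = 0.4395 bits (weight = 11/16)
H(Y|Feature) = (5/16)×0.7219 + (11/16)×0.4395 = 0.5278 bits

Information Gain = 0.8960 - 0.5278 = 0.3683 bits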